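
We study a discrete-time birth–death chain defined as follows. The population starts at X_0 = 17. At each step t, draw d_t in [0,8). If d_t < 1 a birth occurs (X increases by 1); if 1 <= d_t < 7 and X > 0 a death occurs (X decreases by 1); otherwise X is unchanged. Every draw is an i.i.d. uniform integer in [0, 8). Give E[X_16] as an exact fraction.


X can drop by at most 1 per step and X_0 = 17 > T = 16, so X_t >= 17 − t >= 1 > 0 for every t <= 16: the floor at 0 (the 'and X > 0' condition) never binds. Hence X_16 = X_0 + Σ_{t<16} Y_t with i.i.d. increments Y_t = y(d_t) ∈ {+1, −1, 0}.
Outcome values over d=0..7: [1, -1, -1, -1, -1, -1, -1, 0]
Σy = -5, Σy² = 7, M = 8
μ = -5/8 = -5/8,  σ² = 7/8 − (-5/8)² = 31/64
E[X_16] = 17 + 16·(-5/8) = 7

7


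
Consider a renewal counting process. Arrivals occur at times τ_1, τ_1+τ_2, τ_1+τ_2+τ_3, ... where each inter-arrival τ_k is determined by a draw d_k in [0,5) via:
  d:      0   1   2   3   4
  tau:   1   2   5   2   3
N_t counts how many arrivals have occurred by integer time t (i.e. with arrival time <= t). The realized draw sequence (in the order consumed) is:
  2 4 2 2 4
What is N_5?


1

draw d_1=2: τ_1=5, arrival time A_1=5
draw d_2=4: τ_2=3, arrival time A_2=8
draw d_3=2: τ_3=5, arrival time A_3=13
draw d_4=2: τ_4=5, arrival time A_4=18
draw d_5=4: τ_5=3, arrival time A_5=21
N_t over t=0..5: 0:0 1:0 2:0 3:0 4:0 5:1


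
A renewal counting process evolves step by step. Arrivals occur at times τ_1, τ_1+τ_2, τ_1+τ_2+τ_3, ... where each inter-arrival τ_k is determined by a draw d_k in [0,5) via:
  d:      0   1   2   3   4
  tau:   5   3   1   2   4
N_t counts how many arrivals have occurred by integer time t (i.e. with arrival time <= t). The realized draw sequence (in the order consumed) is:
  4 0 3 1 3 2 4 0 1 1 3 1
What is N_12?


3

draw d_1=4: τ_1=4, arrival time A_1=4
draw d_2=0: τ_2=5, arrival time A_2=9
draw d_3=3: τ_3=2, arrival time A_3=11
draw d_4=1: τ_4=3, arrival time A_4=14
draw d_5=3: τ_5=2, arrival time A_5=16
draw d_6=2: τ_6=1, arrival time A_6=17
draw d_7=4: τ_7=4, arrival time A_7=21
draw d_8=0: τ_8=5, arrival time A_8=26
draw d_9=1: τ_9=3, arrival time A_9=29
draw d_10=1: τ_10=3, arrival time A_10=32
draw d_11=3: τ_11=2, arrival time A_11=34
draw d_12=1: τ_12=3, arrival time A_12=37
N_t over t=0..12: 0:0 1:0 2:0 3:0 4:1 5:1 6:1 7:1 8:1 9:2 10:2 11:3 12:3


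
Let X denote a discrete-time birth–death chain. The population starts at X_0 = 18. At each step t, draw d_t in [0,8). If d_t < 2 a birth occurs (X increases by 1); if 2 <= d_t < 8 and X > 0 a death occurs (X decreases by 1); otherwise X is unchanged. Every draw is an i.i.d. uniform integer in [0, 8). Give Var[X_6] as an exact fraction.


9/2

X can drop by at most 1 per step and X_0 = 18 > T = 6, so X_t >= 18 − t >= 12 > 0 for every t <= 6: the floor at 0 (the 'and X > 0' condition) never binds. Hence X_6 = X_0 + Σ_{t<6} Y_t with i.i.d. increments Y_t = y(d_t) ∈ {+1, −1, 0}.
Outcome values over d=0..7: [1, 1, -1, -1, -1, -1, -1, -1]
Σy = -4, Σy² = 8, M = 8
μ = -4/8 = -1/2,  σ² = 8/8 − (-1/2)² = 3/4
Independent increments: Var[X_6] = 6·σ² = 6·(3/4) = 9/2


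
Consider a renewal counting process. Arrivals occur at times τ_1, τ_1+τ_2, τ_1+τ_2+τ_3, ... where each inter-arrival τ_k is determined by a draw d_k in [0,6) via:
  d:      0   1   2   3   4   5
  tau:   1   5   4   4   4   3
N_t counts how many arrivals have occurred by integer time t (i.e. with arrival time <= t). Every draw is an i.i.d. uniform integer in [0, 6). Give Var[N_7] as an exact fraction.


37054729103/78364164096

Inter-arrival values over d=0..5: [1, 5, 4, 4, 4, 3]
Each d has probability 1/6, so the pmf of τ is: f(1) = 1/6, f(3) = 1/6, f(4) = 1/2, f(5) = 1/6
Let p_n(j) = P(N_n = j), with p_0 = [1]. Condition on τ_1: p_n(0) = P(τ > n), and for j >= 1, p_n(j) = Σ_{k<=n} f(k)·p_{n−k}(j−1)
p_1 = [5/6, 1/6]  (j = 0..1)
p_2 = [5/6, 5/36, 1/36]  (j = 0..2)
p_3 = [2/3, 11/36, 5/216, 1/216]  (j = 0..3)
p_4 = [1/6, 3/4, 17/216, 5/1296, 1/1296]  (j = 0..4)
p_5 = [0, 3/4, 25/108, 23/1296, 5/7776, 1/7776]  (j = 0..5)
p_6 = [0, 2/3, 59/216, 73/1296, 29/7776, 5/46656, 1/46656]  (j = 0..6)
p_7 = [0, 1/2, 89/216, 97/1296, 1/81, 35/46656, 5/279936, 1/279936]  (j = 0..7)
E[N_7] = Σ j·p_7(j) = 448423/279936;  E[N_7²] = Σ j²·p_7(j) = 850687/279936
Var[N_7] = 850687/279936 − (448423/279936)² = 37054729103/78364164096


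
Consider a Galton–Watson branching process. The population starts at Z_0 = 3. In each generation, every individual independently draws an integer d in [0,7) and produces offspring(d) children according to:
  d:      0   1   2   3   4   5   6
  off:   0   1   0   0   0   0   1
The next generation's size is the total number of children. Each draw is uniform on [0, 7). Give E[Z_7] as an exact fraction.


Outcome values over d=0..6: [0, 1, 0, 0, 0, 0, 1]
Σy = 2, Σy² = 2, M = 7
μ = 2/7 = 2/7,  σ² = 2/7 − (2/7)² = 10/49
E[Z_0] = 3
E[Z_1] = 2/7·E[Z_0] = 6/7
E[Z_2] = 2/7·E[Z_1] = 12/49
E[Z_3] = 2/7·E[Z_2] = 24/343
E[Z_4] = 2/7·E[Z_3] = 48/2401
E[Z_5] = 2/7·E[Z_4] = 96/16807
E[Z_6] = 2/7·E[Z_5] = 192/117649
E[Z_7] = 2/7·E[Z_6] = 384/823543

384/823543


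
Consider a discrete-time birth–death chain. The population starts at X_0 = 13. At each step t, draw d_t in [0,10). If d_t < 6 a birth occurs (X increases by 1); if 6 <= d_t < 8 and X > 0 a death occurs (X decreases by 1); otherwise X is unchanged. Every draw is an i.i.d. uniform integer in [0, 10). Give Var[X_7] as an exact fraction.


112/25

X can drop by at most 1 per step and X_0 = 13 > T = 7, so X_t >= 13 − t >= 6 > 0 for every t <= 7: the floor at 0 (the 'and X > 0' condition) never binds. Hence X_7 = X_0 + Σ_{t<7} Y_t with i.i.d. increments Y_t = y(d_t) ∈ {+1, −1, 0}.
Outcome values over d=0..9: [1, 1, 1, 1, 1, 1, -1, -1, 0, 0]
Σy = 4, Σy² = 8, M = 10
μ = 4/10 = 2/5,  σ² = 8/10 − (2/5)² = 16/25
Independent increments: Var[X_7] = 7·σ² = 7·(16/25) = 112/25


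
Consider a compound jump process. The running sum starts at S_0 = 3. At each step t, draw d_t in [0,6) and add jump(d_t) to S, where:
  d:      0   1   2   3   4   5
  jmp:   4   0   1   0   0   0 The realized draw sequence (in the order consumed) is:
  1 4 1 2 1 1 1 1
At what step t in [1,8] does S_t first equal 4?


t=0: S=3, d=1, jump=0, S_1=3
t=1: S=3, d=4, jump=0, S_2=3
t=2: S=3, d=1, jump=0, S_3=3
t=3: S=3, d=2, jump=1, S_4=4
t=4: S=4, d=1, jump=0, S_5=4
t=5: S=4, d=1, jump=0, S_6=4
t=6: S=4, d=1, jump=0, S_7=4
t=7: S=4, d=1, jump=0, S_8=4

4


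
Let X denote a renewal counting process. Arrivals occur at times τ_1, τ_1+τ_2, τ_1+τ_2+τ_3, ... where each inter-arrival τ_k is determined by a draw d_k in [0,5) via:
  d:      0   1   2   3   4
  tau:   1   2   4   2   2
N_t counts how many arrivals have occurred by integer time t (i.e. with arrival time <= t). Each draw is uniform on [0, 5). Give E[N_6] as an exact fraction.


Inter-arrival values over d=0..4: [1, 2, 4, 2, 2]
Each d has probability 1/5, so the pmf of τ is: f(1) = 1/5, f(2) = 3/5, f(4) = 1/5
Renewal equation for m(n) = E[N_n]: condition on τ_1 = k (if k <= n, one arrival plus a fresh copy on the remaining n−k steps): m(n) = F(n) + Σ_{k<=n} f(k)·m(n−k), where F(n) = P(τ <= n) and m(0) = 0
m(1) = F(1) = 1/5
m(2) = F(2) + f(1)·m(1) = 4/5 + 1/5·1/5 = 21/25
m(3) = F(3) + f(1)·m(2) + f(2)·m(1) = 4/5 + 1/5·21/25 + 3/5·1/5 = 136/125
m(4) = F(4) + f(1)·m(3) + f(2)·m(2) = 1 + 1/5·136/125 + 3/5·21/25 = 1076/625
m(5) = F(5) + f(1)·m(4) + f(2)·m(3) + f(4)·m(1) = 1 + 1/5·1076/625 + 3/5·136/125 + 1/5·1/5 = 6366/3125
m(6) = F(6) + f(1)·m(5) + f(2)·m(4) + f(4)·m(2) = 1 + 1/5·6366/3125 + 3/5·1076/625 + 1/5·21/25 = 40756/15625
E[N_6] = m(6) = 40756/15625

40756/15625


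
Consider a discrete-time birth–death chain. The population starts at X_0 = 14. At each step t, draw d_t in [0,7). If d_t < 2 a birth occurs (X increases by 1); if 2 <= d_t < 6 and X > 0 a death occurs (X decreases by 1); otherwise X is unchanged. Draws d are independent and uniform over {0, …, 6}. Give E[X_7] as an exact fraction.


12

X can drop by at most 1 per step and X_0 = 14 > T = 7, so X_t >= 14 − t >= 7 > 0 for every t <= 7: the floor at 0 (the 'and X > 0' condition) never binds. Hence X_7 = X_0 + Σ_{t<7} Y_t with i.i.d. increments Y_t = y(d_t) ∈ {+1, −1, 0}.
Outcome values over d=0..6: [1, 1, -1, -1, -1, -1, 0]
Σy = -2, Σy² = 6, M = 7
μ = -2/7 = -2/7,  σ² = 6/7 − (-2/7)² = 38/49
E[X_7] = 14 + 7·(-2/7) = 12


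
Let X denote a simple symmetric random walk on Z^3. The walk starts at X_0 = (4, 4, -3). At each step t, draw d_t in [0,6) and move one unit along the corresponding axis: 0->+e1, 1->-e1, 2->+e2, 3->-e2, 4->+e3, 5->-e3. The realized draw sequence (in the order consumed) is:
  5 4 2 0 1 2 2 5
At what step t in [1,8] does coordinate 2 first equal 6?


6

t=0: X=(4, 4, -3), d=5 → -e3, X_1=(4, 4, -4)
t=1: X=(4, 4, -4), d=4 → +e3, X_2=(4, 4, -3)
t=2: X=(4, 4, -3), d=2 → +e2, X_3=(4, 5, -3)
t=3: X=(4, 5, -3), d=0 → +e1, X_4=(5, 5, -3)
t=4: X=(5, 5, -3), d=1 → -e1, X_5=(4, 5, -3)
t=5: X=(4, 5, -3), d=2 → +e2, X_6=(4, 6, -3)
t=6: X=(4, 6, -3), d=2 → +e2, X_7=(4, 7, -3)
t=7: X=(4, 7, -3), d=5 → -e3, X_8=(4, 7, -4)


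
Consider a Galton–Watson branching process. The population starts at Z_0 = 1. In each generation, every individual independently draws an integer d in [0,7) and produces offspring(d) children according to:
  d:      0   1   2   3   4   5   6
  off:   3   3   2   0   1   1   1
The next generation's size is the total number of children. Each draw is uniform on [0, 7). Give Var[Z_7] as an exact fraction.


Outcome values over d=0..6: [3, 3, 2, 0, 1, 1, 1]
Σy = 11, Σy² = 25, M = 7
μ = 11/7 = 11/7,  σ² = 25/7 − (11/7)² = 54/49
V_0 = 0, E_0 = 1
V_1 = 54/49·E_0 + (11/7)²·V_0 = 54/49;  E_1 = 11/7
V_2 = 54/49·E_1 + (11/7)²·V_1 = 10692/2401;  E_2 = 121/49
V_3 = 54/49·E_2 + (11/7)²·V_2 = 1613898/117649;  E_3 = 1331/343
V_4 = 54/49·E_3 + (11/7)²·V_3 = 219934440/5764801;  E_4 = 14641/2401
V_5 = 54/49·E_4 + (11/7)²·V_4 = 28510331454/282475249;  E_5 = 161051/16807
V_6 = 54/49·E_5 + (11/7)²·V_5 = 3595916450412/13841287201;  E_6 = 1771561/117649
V_7 = 54/49·E_6 + (11/7)²·V_6 = 446360699024658/678223072849;  E_7 = 19487171/823543

446360699024658/678223072849


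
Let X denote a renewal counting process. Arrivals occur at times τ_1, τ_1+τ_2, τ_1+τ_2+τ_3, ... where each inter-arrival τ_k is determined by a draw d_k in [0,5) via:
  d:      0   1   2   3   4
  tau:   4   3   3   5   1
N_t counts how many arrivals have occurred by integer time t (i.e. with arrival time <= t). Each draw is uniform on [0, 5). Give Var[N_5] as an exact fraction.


3359864/9765625

Inter-arrival values over d=0..4: [4, 3, 3, 5, 1]
Each d has probability 1/5, so the pmf of τ is: f(1) = 1/5, f(3) = 2/5, f(4) = 1/5, f(5) = 1/5
Let p_n(j) = P(N_n = j), with p_0 = [1]. Condition on τ_1: p_n(0) = P(τ > n), and for j >= 1, p_n(j) = Σ_{k<=n} f(k)·p_{n−k}(j−1)
p_1 = [4/5, 1/5]  (j = 0..1)
p_2 = [4/5, 4/25, 1/25]  (j = 0..2)
p_3 = [2/5, 14/25, 4/125, 1/125]  (j = 0..3)
p_4 = [1/5, 3/5, 24/125, 4/625, 1/625]  (j = 0..4)
p_5 = [0, 18/25, 28/125, 34/625, 4/3125, 1/3125]  (j = 0..5)
E[N_5] = Σ j·p_5(j) = 4181/3125;  E[N_5²] = Σ j²·p_5(j) = 6669/3125
Var[N_5] = 6669/3125 − (4181/3125)² = 3359864/9765625


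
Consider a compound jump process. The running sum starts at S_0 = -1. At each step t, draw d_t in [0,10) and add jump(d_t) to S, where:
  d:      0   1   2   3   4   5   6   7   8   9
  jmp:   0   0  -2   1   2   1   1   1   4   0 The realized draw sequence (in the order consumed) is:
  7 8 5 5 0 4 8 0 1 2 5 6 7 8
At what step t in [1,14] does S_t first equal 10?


t=0: S=-1, d=7, jump=1, S_1=0
t=1: S=0, d=8, jump=4, S_2=4
t=2: S=4, d=5, jump=1, S_3=5
t=3: S=5, d=5, jump=1, S_4=6
t=4: S=6, d=0, jump=0, S_5=6
t=5: S=6, d=4, jump=2, S_6=8
t=6: S=8, d=8, jump=4, S_7=12
t=7: S=12, d=0, jump=0, S_8=12
t=8: S=12, d=1, jump=0, S_9=12
t=9: S=12, d=2, jump=-2, S_10=10
t=10: S=10, d=5, jump=1, S_11=11
t=11: S=11, d=6, jump=1, S_12=12
t=12: S=12, d=7, jump=1, S_13=13
t=13: S=13, d=8, jump=4, S_14=17

10


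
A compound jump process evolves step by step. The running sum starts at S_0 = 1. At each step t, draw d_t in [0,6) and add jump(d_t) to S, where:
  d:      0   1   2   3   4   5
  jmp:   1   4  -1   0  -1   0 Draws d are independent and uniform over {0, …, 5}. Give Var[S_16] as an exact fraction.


140/3

Outcome values over d=0..5: [1, 4, -1, 0, -1, 0]
Σy = 3, Σy² = 19, M = 6
μ = 3/6 = 1/2,  σ² = 19/6 − (1/2)² = 35/12
Independent increments: Var[S_16] = 16·σ² = 16·(35/12) = 140/3


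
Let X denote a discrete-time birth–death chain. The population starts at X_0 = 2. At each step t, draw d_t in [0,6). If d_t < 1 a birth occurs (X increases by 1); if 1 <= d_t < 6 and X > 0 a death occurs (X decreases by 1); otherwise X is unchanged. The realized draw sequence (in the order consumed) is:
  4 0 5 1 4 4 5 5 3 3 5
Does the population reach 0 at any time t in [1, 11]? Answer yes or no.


t=0: X=2, d=4 → death, X_1=1
t=1: X=1, d=0 → birth, X_2=2
t=2: X=2, d=5 → death, X_3=1
t=3: X=1, d=1 → death, X_4=0
t=4: X=0, d=4 → hold, X_5=0
t=5: X=0, d=4 → hold, X_6=0
t=6: X=0, d=5 → hold, X_7=0
t=7: X=0, d=5 → hold, X_8=0
t=8: X=0, d=3 → hold, X_9=0
t=9: X=0, d=3 → hold, X_10=0
t=10: X=0, d=5 → hold, X_11=0

yes


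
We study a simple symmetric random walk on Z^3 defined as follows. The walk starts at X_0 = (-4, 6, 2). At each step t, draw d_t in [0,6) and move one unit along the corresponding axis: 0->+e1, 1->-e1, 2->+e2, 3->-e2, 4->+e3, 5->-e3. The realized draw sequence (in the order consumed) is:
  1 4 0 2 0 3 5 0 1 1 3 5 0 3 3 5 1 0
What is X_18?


(-3, 3, 0)

t=0: X=(-4, 6, 2), d=1 → -e1, X_1=(-5, 6, 2)
t=1: X=(-5, 6, 2), d=4 → +e3, X_2=(-5, 6, 3)
t=2: X=(-5, 6, 3), d=0 → +e1, X_3=(-4, 6, 3)
t=3: X=(-4, 6, 3), d=2 → +e2, X_4=(-4, 7, 3)
t=4: X=(-4, 7, 3), d=0 → +e1, X_5=(-3, 7, 3)
t=5: X=(-3, 7, 3), d=3 → -e2, X_6=(-3, 6, 3)
t=6: X=(-3, 6, 3), d=5 → -e3, X_7=(-3, 6, 2)
t=7: X=(-3, 6, 2), d=0 → +e1, X_8=(-2, 6, 2)
t=8: X=(-2, 6, 2), d=1 → -e1, X_9=(-3, 6, 2)
t=9: X=(-3, 6, 2), d=1 → -e1, X_10=(-4, 6, 2)
t=10: X=(-4, 6, 2), d=3 → -e2, X_11=(-4, 5, 2)
t=11: X=(-4, 5, 2), d=5 → -e3, X_12=(-4, 5, 1)
t=12: X=(-4, 5, 1), d=0 → +e1, X_13=(-3, 5, 1)
t=13: X=(-3, 5, 1), d=3 → -e2, X_14=(-3, 4, 1)
t=14: X=(-3, 4, 1), d=3 → -e2, X_15=(-3, 3, 1)
t=15: X=(-3, 3, 1), d=5 → -e3, X_16=(-3, 3, 0)
t=16: X=(-3, 3, 0), d=1 → -e1, X_17=(-4, 3, 0)
t=17: X=(-4, 3, 0), d=0 → +e1, X_18=(-3, 3, 0)


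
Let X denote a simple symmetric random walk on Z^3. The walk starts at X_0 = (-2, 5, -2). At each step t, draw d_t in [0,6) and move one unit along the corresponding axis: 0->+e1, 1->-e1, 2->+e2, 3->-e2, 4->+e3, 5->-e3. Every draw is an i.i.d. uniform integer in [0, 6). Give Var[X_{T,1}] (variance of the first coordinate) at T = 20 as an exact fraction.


Outcome values over d=0..5: [1, -1, 0, 0, 0, 0]
Σy = 0, Σy² = 2, M = 6
μ = 0/6 = 0,  σ² = 2/6 − (0)² = 1/3
Independent increments: Var[X_20] = 20·σ² = 20·(1/3) = 20/3

20/3


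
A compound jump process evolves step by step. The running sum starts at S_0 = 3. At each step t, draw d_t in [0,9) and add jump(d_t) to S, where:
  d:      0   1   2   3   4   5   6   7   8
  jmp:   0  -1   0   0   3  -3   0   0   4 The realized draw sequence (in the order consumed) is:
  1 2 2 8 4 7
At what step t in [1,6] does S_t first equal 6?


4

t=0: S=3, d=1, jump=-1, S_1=2
t=1: S=2, d=2, jump=0, S_2=2
t=2: S=2, d=2, jump=0, S_3=2
t=3: S=2, d=8, jump=4, S_4=6
t=4: S=6, d=4, jump=3, S_5=9
t=5: S=9, d=7, jump=0, S_6=9


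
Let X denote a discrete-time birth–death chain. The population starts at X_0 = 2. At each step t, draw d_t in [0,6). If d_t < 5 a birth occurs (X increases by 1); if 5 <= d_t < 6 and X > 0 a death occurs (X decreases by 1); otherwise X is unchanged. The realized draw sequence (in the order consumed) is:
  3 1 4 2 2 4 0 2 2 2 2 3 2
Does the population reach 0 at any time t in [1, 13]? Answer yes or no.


no

t=0: X=2, d=3 → birth, X_1=3
t=1: X=3, d=1 → birth, X_2=4
t=2: X=4, d=4 → birth, X_3=5
t=3: X=5, d=2 → birth, X_4=6
t=4: X=6, d=2 → birth, X_5=7
t=5: X=7, d=4 → birth, X_6=8
t=6: X=8, d=0 → birth, X_7=9
t=7: X=9, d=2 → birth, X_8=10
t=8: X=10, d=2 → birth, X_9=11
t=9: X=11, d=2 → birth, X_10=12
t=10: X=12, d=2 → birth, X_11=13
t=11: X=13, d=3 → birth, X_12=14
t=12: X=14, d=2 → birth, X_13=15


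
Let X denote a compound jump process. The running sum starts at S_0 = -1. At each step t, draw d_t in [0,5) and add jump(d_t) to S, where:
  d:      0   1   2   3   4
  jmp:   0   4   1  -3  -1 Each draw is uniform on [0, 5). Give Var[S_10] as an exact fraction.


Outcome values over d=0..4: [0, 4, 1, -3, -1]
Σy = 1, Σy² = 27, M = 5
μ = 1/5 = 1/5,  σ² = 27/5 − (1/5)² = 134/25
Independent increments: Var[S_10] = 10·σ² = 10·(134/25) = 268/5

268/5


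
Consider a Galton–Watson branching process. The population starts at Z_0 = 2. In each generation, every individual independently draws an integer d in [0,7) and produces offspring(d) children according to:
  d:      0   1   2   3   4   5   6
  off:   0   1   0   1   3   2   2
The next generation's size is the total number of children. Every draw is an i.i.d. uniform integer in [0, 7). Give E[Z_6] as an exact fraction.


1062882/117649

Outcome values over d=0..6: [0, 1, 0, 1, 3, 2, 2]
Σy = 9, Σy² = 19, M = 7
μ = 9/7 = 9/7,  σ² = 19/7 − (9/7)² = 52/49
E[Z_0] = 2
E[Z_1] = 9/7·E[Z_0] = 18/7
E[Z_2] = 9/7·E[Z_1] = 162/49
E[Z_3] = 9/7·E[Z_2] = 1458/343
E[Z_4] = 9/7·E[Z_3] = 13122/2401
E[Z_5] = 9/7·E[Z_4] = 118098/16807
E[Z_6] = 9/7·E[Z_5] = 1062882/117649


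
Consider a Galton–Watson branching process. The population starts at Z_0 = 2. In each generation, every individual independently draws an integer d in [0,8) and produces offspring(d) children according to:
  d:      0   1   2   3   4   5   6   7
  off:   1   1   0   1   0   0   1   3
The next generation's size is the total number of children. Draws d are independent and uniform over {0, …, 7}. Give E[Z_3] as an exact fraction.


Outcome values over d=0..7: [1, 1, 0, 1, 0, 0, 1, 3]
Σy = 7, Σy² = 13, M = 8
μ = 7/8 = 7/8,  σ² = 13/8 − (7/8)² = 55/64
E[Z_0] = 2
E[Z_1] = 7/8·E[Z_0] = 7/4
E[Z_2] = 7/8·E[Z_1] = 49/32
E[Z_3] = 7/8·E[Z_2] = 343/256

343/256


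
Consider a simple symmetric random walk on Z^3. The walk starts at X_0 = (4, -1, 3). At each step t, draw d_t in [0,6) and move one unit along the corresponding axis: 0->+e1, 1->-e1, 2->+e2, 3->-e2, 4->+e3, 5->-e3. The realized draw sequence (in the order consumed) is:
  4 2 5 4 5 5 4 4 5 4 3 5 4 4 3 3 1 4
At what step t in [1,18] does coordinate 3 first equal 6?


t=0: X=(4, -1, 3), d=4 → +e3, X_1=(4, -1, 4)
t=1: X=(4, -1, 4), d=2 → +e2, X_2=(4, 0, 4)
t=2: X=(4, 0, 4), d=5 → -e3, X_3=(4, 0, 3)
t=3: X=(4, 0, 3), d=4 → +e3, X_4=(4, 0, 4)
t=4: X=(4, 0, 4), d=5 → -e3, X_5=(4, 0, 3)
t=5: X=(4, 0, 3), d=5 → -e3, X_6=(4, 0, 2)
t=6: X=(4, 0, 2), d=4 → +e3, X_7=(4, 0, 3)
t=7: X=(4, 0, 3), d=4 → +e3, X_8=(4, 0, 4)
t=8: X=(4, 0, 4), d=5 → -e3, X_9=(4, 0, 3)
t=9: X=(4, 0, 3), d=4 → +e3, X_10=(4, 0, 4)
t=10: X=(4, 0, 4), d=3 → -e2, X_11=(4, -1, 4)
t=11: X=(4, -1, 4), d=5 → -e3, X_12=(4, -1, 3)
t=12: X=(4, -1, 3), d=4 → +e3, X_13=(4, -1, 4)
t=13: X=(4, -1, 4), d=4 → +e3, X_14=(4, -1, 5)
t=14: X=(4, -1, 5), d=3 → -e2, X_15=(4, -2, 5)
t=15: X=(4, -2, 5), d=3 → -e2, X_16=(4, -3, 5)
t=16: X=(4, -3, 5), d=1 → -e1, X_17=(3, -3, 5)
t=17: X=(3, -3, 5), d=4 → +e3, X_18=(3, -3, 6)

18


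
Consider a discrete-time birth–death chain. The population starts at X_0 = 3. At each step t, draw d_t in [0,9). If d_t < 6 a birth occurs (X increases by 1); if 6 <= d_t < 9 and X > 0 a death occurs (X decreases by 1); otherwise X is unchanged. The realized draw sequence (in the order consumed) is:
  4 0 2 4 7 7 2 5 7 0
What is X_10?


t=0: X=3, d=4 → birth, X_1=4
t=1: X=4, d=0 → birth, X_2=5
t=2: X=5, d=2 → birth, X_3=6
t=3: X=6, d=4 → birth, X_4=7
t=4: X=7, d=7 → death, X_5=6
t=5: X=6, d=7 → death, X_6=5
t=6: X=5, d=2 → birth, X_7=6
t=7: X=6, d=5 → birth, X_8=7
t=8: X=7, d=7 → death, X_9=6
t=9: X=6, d=0 → birth, X_10=7

7


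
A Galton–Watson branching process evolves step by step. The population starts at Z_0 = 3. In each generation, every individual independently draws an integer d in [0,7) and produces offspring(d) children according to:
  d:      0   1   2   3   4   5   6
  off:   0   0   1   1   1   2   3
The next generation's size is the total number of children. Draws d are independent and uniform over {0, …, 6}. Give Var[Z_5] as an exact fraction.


9414180864/282475249

Outcome values over d=0..6: [0, 0, 1, 1, 1, 2, 3]
Σy = 8, Σy² = 16, M = 7
μ = 8/7 = 8/7,  σ² = 16/7 − (8/7)² = 48/49
V_0 = 0, E_0 = 3
V_1 = 48/49·E_0 + (8/7)²·V_0 = 144/49;  E_1 = 24/7
V_2 = 48/49·E_1 + (8/7)²·V_1 = 17280/2401;  E_2 = 192/49
V_3 = 48/49·E_2 + (8/7)²·V_2 = 1557504/117649;  E_3 = 1536/343
V_4 = 48/49·E_3 + (8/7)²·V_3 = 124968960/5764801;  E_4 = 12288/2401
V_5 = 48/49·E_4 + (8/7)²·V_4 = 9414180864/282475249;  E_5 = 98304/16807


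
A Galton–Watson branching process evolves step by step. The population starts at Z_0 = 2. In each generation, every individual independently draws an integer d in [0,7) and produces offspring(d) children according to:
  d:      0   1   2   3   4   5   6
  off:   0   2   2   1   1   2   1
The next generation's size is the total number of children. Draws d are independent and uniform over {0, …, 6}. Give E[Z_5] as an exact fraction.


Outcome values over d=0..6: [0, 2, 2, 1, 1, 2, 1]
Σy = 9, Σy² = 15, M = 7
μ = 9/7 = 9/7,  σ² = 15/7 − (9/7)² = 24/49
E[Z_0] = 2
E[Z_1] = 9/7·E[Z_0] = 18/7
E[Z_2] = 9/7·E[Z_1] = 162/49
E[Z_3] = 9/7·E[Z_2] = 1458/343
E[Z_4] = 9/7·E[Z_3] = 13122/2401
E[Z_5] = 9/7·E[Z_4] = 118098/16807

118098/16807


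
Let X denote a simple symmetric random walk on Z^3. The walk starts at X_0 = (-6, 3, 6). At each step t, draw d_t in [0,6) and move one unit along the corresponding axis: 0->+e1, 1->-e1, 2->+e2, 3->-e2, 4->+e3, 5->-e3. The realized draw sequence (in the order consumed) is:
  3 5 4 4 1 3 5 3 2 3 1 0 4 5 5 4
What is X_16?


t=0: X=(-6, 3, 6), d=3 → -e2, X_1=(-6, 2, 6)
t=1: X=(-6, 2, 6), d=5 → -e3, X_2=(-6, 2, 5)
t=2: X=(-6, 2, 5), d=4 → +e3, X_3=(-6, 2, 6)
t=3: X=(-6, 2, 6), d=4 → +e3, X_4=(-6, 2, 7)
t=4: X=(-6, 2, 7), d=1 → -e1, X_5=(-7, 2, 7)
t=5: X=(-7, 2, 7), d=3 → -e2, X_6=(-7, 1, 7)
t=6: X=(-7, 1, 7), d=5 → -e3, X_7=(-7, 1, 6)
t=7: X=(-7, 1, 6), d=3 → -e2, X_8=(-7, 0, 6)
t=8: X=(-7, 0, 6), d=2 → +e2, X_9=(-7, 1, 6)
t=9: X=(-7, 1, 6), d=3 → -e2, X_10=(-7, 0, 6)
t=10: X=(-7, 0, 6), d=1 → -e1, X_11=(-8, 0, 6)
t=11: X=(-8, 0, 6), d=0 → +e1, X_12=(-7, 0, 6)
t=12: X=(-7, 0, 6), d=4 → +e3, X_13=(-7, 0, 7)
t=13: X=(-7, 0, 7), d=5 → -e3, X_14=(-7, 0, 6)
t=14: X=(-7, 0, 6), d=5 → -e3, X_15=(-7, 0, 5)
t=15: X=(-7, 0, 5), d=4 → +e3, X_16=(-7, 0, 6)

(-7, 0, 6)


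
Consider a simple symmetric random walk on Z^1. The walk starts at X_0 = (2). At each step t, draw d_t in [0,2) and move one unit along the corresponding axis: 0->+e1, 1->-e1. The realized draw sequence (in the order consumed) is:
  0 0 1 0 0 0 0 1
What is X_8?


(6)

t=0: X=(2), d=0 → +e1, X_1=(3)
t=1: X=(3), d=0 → +e1, X_2=(4)
t=2: X=(4), d=1 → -e1, X_3=(3)
t=3: X=(3), d=0 → +e1, X_4=(4)
t=4: X=(4), d=0 → +e1, X_5=(5)
t=5: X=(5), d=0 → +e1, X_6=(6)
t=6: X=(6), d=0 → +e1, X_7=(7)
t=7: X=(7), d=1 → -e1, X_8=(6)


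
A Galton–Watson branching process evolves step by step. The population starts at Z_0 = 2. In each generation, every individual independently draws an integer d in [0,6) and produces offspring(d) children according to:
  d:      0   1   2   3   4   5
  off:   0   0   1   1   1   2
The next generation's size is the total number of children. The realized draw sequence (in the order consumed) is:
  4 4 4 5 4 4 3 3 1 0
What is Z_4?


gen 0: Z_0=2, draws=[4, 4], offspring=[1, 1], Z_1=2
gen 1: Z_1=2, draws=[4, 5], offspring=[1, 2], Z_2=3
gen 2: Z_2=3, draws=[4, 4, 3], offspring=[1, 1, 1], Z_3=3
gen 3: Z_3=3, draws=[3, 1, 0], offspring=[1, 0, 0], Z_4=1

1


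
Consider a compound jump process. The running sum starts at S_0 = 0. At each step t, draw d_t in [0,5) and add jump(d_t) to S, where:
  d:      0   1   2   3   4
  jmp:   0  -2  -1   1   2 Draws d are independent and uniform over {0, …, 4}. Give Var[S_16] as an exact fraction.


32

Outcome values over d=0..4: [0, -2, -1, 1, 2]
Σy = 0, Σy² = 10, M = 5
μ = 0/5 = 0,  σ² = 10/5 − (0)² = 2
Independent increments: Var[S_16] = 16·σ² = 16·(2) = 32


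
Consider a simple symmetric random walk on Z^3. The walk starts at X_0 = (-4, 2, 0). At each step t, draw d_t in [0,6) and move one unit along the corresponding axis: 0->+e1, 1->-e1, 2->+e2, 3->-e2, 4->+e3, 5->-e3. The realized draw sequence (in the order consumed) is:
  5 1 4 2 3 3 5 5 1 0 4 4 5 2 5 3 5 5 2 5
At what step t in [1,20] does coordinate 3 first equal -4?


t=0: X=(-4, 2, 0), d=5 → -e3, X_1=(-4, 2, -1)
t=1: X=(-4, 2, -1), d=1 → -e1, X_2=(-5, 2, -1)
t=2: X=(-5, 2, -1), d=4 → +e3, X_3=(-5, 2, 0)
t=3: X=(-5, 2, 0), d=2 → +e2, X_4=(-5, 3, 0)
t=4: X=(-5, 3, 0), d=3 → -e2, X_5=(-5, 2, 0)
t=5: X=(-5, 2, 0), d=3 → -e2, X_6=(-5, 1, 0)
t=6: X=(-5, 1, 0), d=5 → -e3, X_7=(-5, 1, -1)
t=7: X=(-5, 1, -1), d=5 → -e3, X_8=(-5, 1, -2)
t=8: X=(-5, 1, -2), d=1 → -e1, X_9=(-6, 1, -2)
t=9: X=(-6, 1, -2), d=0 → +e1, X_10=(-5, 1, -2)
t=10: X=(-5, 1, -2), d=4 → +e3, X_11=(-5, 1, -1)
t=11: X=(-5, 1, -1), d=4 → +e3, X_12=(-5, 1, 0)
t=12: X=(-5, 1, 0), d=5 → -e3, X_13=(-5, 1, -1)
t=13: X=(-5, 1, -1), d=2 → +e2, X_14=(-5, 2, -1)
t=14: X=(-5, 2, -1), d=5 → -e3, X_15=(-5, 2, -2)
t=15: X=(-5, 2, -2), d=3 → -e2, X_16=(-5, 1, -2)
t=16: X=(-5, 1, -2), d=5 → -e3, X_17=(-5, 1, -3)
t=17: X=(-5, 1, -3), d=5 → -e3, X_18=(-5, 1, -4)
t=18: X=(-5, 1, -4), d=2 → +e2, X_19=(-5, 2, -4)
t=19: X=(-5, 2, -4), d=5 → -e3, X_20=(-5, 2, -5)

18


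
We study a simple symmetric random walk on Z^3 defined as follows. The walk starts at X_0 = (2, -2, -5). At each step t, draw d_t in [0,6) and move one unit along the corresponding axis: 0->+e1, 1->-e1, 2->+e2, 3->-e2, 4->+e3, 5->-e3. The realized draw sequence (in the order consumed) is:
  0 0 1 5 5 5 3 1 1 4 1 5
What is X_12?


(0, -3, -8)

t=0: X=(2, -2, -5), d=0 → +e1, X_1=(3, -2, -5)
t=1: X=(3, -2, -5), d=0 → +e1, X_2=(4, -2, -5)
t=2: X=(4, -2, -5), d=1 → -e1, X_3=(3, -2, -5)
t=3: X=(3, -2, -5), d=5 → -e3, X_4=(3, -2, -6)
t=4: X=(3, -2, -6), d=5 → -e3, X_5=(3, -2, -7)
t=5: X=(3, -2, -7), d=5 → -e3, X_6=(3, -2, -8)
t=6: X=(3, -2, -8), d=3 → -e2, X_7=(3, -3, -8)
t=7: X=(3, -3, -8), d=1 → -e1, X_8=(2, -3, -8)
t=8: X=(2, -3, -8), d=1 → -e1, X_9=(1, -3, -8)
t=9: X=(1, -3, -8), d=4 → +e3, X_10=(1, -3, -7)
t=10: X=(1, -3, -7), d=1 → -e1, X_11=(0, -3, -7)
t=11: X=(0, -3, -7), d=5 → -e3, X_12=(0, -3, -8)


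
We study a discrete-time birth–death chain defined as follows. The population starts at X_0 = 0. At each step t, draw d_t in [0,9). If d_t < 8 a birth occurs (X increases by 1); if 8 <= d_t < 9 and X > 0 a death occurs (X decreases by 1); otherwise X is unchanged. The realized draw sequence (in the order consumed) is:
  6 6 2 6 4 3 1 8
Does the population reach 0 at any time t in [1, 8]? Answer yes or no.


t=0: X=0, d=6 → birth, X_1=1
t=1: X=1, d=6 → birth, X_2=2
t=2: X=2, d=2 → birth, X_3=3
t=3: X=3, d=6 → birth, X_4=4
t=4: X=4, d=4 → birth, X_5=5
t=5: X=5, d=3 → birth, X_6=6
t=6: X=6, d=1 → birth, X_7=7
t=7: X=7, d=8 → death, X_8=6

no


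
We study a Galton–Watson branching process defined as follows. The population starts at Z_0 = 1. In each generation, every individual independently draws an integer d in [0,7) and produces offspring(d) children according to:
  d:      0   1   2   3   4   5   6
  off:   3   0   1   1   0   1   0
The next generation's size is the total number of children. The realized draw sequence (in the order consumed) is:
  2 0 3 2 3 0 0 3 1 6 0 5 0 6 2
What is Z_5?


8

gen 0: Z_0=1, draws=[2], offspring=[1], Z_1=1
gen 1: Z_1=1, draws=[0], offspring=[3], Z_2=3
gen 2: Z_2=3, draws=[3, 2, 3], offspring=[1, 1, 1], Z_3=3
gen 3: Z_3=3, draws=[0, 0, 3], offspring=[3, 3, 1], Z_4=7
gen 4: Z_4=7, draws=[1, 6, 0, 5, 0, 6, 2], offspring=[0, 0, 3, 1, 3, 0, 1], Z_5=8


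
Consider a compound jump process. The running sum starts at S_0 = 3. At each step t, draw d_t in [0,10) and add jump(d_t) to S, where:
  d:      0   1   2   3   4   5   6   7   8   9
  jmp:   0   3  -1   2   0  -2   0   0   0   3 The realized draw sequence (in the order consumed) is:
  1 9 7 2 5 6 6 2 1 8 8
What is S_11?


8

t=0: S=3, d=1, jump=3, S_1=6
t=1: S=6, d=9, jump=3, S_2=9
t=2: S=9, d=7, jump=0, S_3=9
t=3: S=9, d=2, jump=-1, S_4=8
t=4: S=8, d=5, jump=-2, S_5=6
t=5: S=6, d=6, jump=0, S_6=6
t=6: S=6, d=6, jump=0, S_7=6
t=7: S=6, d=2, jump=-1, S_8=5
t=8: S=5, d=1, jump=3, S_9=8
t=9: S=8, d=8, jump=0, S_10=8
t=10: S=8, d=8, jump=0, S_11=8


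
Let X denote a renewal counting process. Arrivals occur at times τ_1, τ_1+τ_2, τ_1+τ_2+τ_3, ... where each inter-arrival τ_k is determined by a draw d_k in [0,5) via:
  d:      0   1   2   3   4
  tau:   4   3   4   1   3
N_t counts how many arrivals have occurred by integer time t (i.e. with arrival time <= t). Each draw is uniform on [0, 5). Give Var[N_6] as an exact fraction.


Inter-arrival values over d=0..4: [4, 3, 4, 1, 3]
Each d has probability 1/5, so the pmf of τ is: f(1) = 1/5, f(3) = 2/5, f(4) = 2/5
Let p_n(j) = P(N_n = j), with p_0 = [1]. Condition on τ_1: p_n(0) = P(τ > n), and for j >= 1, p_n(j) = Σ_{k<=n} f(k)·p_{n−k}(j−1)
p_1 = [4/5, 1/5]  (j = 0..1)
p_2 = [4/5, 4/25, 1/25]  (j = 0..2)
p_3 = [2/5, 14/25, 4/125, 1/125]  (j = 0..3)
p_4 = [0, 4/5, 24/125, 4/625, 1/625]  (j = 0..4)
p_5 = [0, 16/25, 38/125, 34/625, 4/3125, 1/3125]  (j = 0..5)
p_6 = [0, 12/25, 52/125, 56/625, 44/3125, 4/15625, 1/15625]  (j = 0..6)
E[N_6] = Σ j·p_6(j) = 25606/15625;  E[N_6²] = Σ j²·p_6(j) = 49756/15625
Var[N_6] = 49756/15625 − (25606/15625)² = 121770264/244140625

121770264/244140625


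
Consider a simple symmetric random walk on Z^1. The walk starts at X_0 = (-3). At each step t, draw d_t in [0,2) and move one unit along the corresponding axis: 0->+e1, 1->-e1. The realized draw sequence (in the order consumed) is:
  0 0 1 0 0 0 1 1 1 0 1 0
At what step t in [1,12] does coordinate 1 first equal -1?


2

t=0: X=(-3), d=0 → +e1, X_1=(-2)
t=1: X=(-2), d=0 → +e1, X_2=(-1)
t=2: X=(-1), d=1 → -e1, X_3=(-2)
t=3: X=(-2), d=0 → +e1, X_4=(-1)
t=4: X=(-1), d=0 → +e1, X_5=(0)
t=5: X=(0), d=0 → +e1, X_6=(1)
t=6: X=(1), d=1 → -e1, X_7=(0)
t=7: X=(0), d=1 → -e1, X_8=(-1)
t=8: X=(-1), d=1 → -e1, X_9=(-2)
t=9: X=(-2), d=0 → +e1, X_10=(-1)
t=10: X=(-1), d=1 → -e1, X_11=(-2)
t=11: X=(-2), d=0 → +e1, X_12=(-1)


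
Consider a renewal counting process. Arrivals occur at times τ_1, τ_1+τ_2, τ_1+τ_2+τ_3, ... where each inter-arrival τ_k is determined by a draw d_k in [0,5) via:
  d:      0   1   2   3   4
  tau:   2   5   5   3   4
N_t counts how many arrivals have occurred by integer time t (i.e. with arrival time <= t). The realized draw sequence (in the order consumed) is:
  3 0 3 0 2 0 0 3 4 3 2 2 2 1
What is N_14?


draw d_1=3: τ_1=3, arrival time A_1=3
draw d_2=0: τ_2=2, arrival time A_2=5
draw d_3=3: τ_3=3, arrival time A_3=8
draw d_4=0: τ_4=2, arrival time A_4=10
draw d_5=2: τ_5=5, arrival time A_5=15
draw d_6=0: τ_6=2, arrival time A_6=17
draw d_7=0: τ_7=2, arrival time A_7=19
draw d_8=3: τ_8=3, arrival time A_8=22
draw d_9=4: τ_9=4, arrival time A_9=26
draw d_10=3: τ_10=3, arrival time A_10=29
draw d_11=2: τ_11=5, arrival time A_11=34
draw d_12=2: τ_12=5, arrival time A_12=39
draw d_13=2: τ_13=5, arrival time A_13=44
draw d_14=1: τ_14=5, arrival time A_14=49
N_t over t=0..14: 0:0 1:0 2:0 3:1 4:1 5:2 6:2 7:2 8:3 9:3 10:4 11:4 12:4 13:4 14:4

4


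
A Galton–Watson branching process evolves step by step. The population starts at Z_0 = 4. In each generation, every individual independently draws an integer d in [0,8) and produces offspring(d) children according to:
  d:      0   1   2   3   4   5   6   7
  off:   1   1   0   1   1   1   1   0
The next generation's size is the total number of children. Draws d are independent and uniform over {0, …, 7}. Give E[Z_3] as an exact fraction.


Outcome values over d=0..7: [1, 1, 0, 1, 1, 1, 1, 0]
Σy = 6, Σy² = 6, M = 8
μ = 6/8 = 3/4,  σ² = 6/8 − (3/4)² = 3/16
E[Z_0] = 4
E[Z_1] = 3/4·E[Z_0] = 3
E[Z_2] = 3/4·E[Z_1] = 9/4
E[Z_3] = 3/4·E[Z_2] = 27/16

27/16


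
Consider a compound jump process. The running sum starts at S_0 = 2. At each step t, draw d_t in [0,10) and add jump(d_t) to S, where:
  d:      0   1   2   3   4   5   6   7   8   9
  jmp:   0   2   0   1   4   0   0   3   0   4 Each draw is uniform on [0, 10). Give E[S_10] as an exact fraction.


16

Outcome values over d=0..9: [0, 2, 0, 1, 4, 0, 0, 3, 0, 4]
Σy = 14, Σy² = 46, M = 10
μ = 14/10 = 7/5,  σ² = 46/10 − (7/5)² = 66/25
E[S_10] = 2 + 10·(7/5) = 16


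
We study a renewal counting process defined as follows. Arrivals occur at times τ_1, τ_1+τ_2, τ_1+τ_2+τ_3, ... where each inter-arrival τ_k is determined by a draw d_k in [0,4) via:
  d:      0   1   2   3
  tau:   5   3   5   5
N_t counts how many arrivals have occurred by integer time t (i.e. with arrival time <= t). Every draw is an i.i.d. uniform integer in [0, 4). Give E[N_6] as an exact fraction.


17/16

Inter-arrival values over d=0..3: [5, 3, 5, 5]
Each d has probability 1/4, so the pmf of τ is: f(3) = 1/4, f(5) = 3/4
Renewal equation for m(n) = E[N_n]: condition on τ_1 = k (if k <= n, one arrival plus a fresh copy on the remaining n−k steps): m(n) = F(n) + Σ_{k<=n} f(k)·m(n−k), where F(n) = P(τ <= n) and m(0) = 0
m(1) = F(1) = 0
m(2) = F(2) = 0
m(3) = F(3) = 1/4
m(4) = F(4) = 1/4
m(5) = F(5) = 1
m(6) = F(6) + f(3)·m(3) = 1 + 1/4·1/4 = 17/16
E[N_6] = m(6) = 17/16


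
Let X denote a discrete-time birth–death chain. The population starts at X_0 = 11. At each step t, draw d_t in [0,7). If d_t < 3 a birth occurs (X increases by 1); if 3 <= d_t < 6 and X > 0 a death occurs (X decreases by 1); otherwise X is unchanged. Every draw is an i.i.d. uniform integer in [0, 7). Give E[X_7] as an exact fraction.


11

X can drop by at most 1 per step and X_0 = 11 > T = 7, so X_t >= 11 − t >= 4 > 0 for every t <= 7: the floor at 0 (the 'and X > 0' condition) never binds. Hence X_7 = X_0 + Σ_{t<7} Y_t with i.i.d. increments Y_t = y(d_t) ∈ {+1, −1, 0}.
Outcome values over d=0..6: [1, 1, 1, -1, -1, -1, 0]
Σy = 0, Σy² = 6, M = 7
μ = 0/7 = 0,  σ² = 6/7 − (0)² = 6/7
E[X_7] = 11 + 7·(0) = 11


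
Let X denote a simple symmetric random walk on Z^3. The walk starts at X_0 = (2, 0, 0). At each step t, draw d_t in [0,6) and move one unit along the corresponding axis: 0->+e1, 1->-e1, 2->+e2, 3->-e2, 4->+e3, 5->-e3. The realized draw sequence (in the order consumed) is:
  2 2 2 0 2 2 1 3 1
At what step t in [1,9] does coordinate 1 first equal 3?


t=0: X=(2, 0, 0), d=2 → +e2, X_1=(2, 1, 0)
t=1: X=(2, 1, 0), d=2 → +e2, X_2=(2, 2, 0)
t=2: X=(2, 2, 0), d=2 → +e2, X_3=(2, 3, 0)
t=3: X=(2, 3, 0), d=0 → +e1, X_4=(3, 3, 0)
t=4: X=(3, 3, 0), d=2 → +e2, X_5=(3, 4, 0)
t=5: X=(3, 4, 0), d=2 → +e2, X_6=(3, 5, 0)
t=6: X=(3, 5, 0), d=1 → -e1, X_7=(2, 5, 0)
t=7: X=(2, 5, 0), d=3 → -e2, X_8=(2, 4, 0)
t=8: X=(2, 4, 0), d=1 → -e1, X_9=(1, 4, 0)

4


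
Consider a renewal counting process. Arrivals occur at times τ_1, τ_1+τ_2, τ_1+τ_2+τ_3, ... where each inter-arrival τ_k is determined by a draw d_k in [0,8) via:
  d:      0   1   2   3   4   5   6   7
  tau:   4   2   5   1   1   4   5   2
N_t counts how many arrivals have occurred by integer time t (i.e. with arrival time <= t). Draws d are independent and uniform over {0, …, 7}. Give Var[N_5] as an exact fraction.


Inter-arrival values over d=0..7: [4, 2, 5, 1, 1, 4, 5, 2]
Each d has probability 1/8, so the pmf of τ is: f(1) = 1/4, f(2) = 1/4, f(4) = 1/4, f(5) = 1/4
Let p_n(j) = P(N_n = j), with p_0 = [1]. Condition on τ_1: p_n(0) = P(τ > n), and for j >= 1, p_n(j) = Σ_{k<=n} f(k)·p_{n−k}(j−1)
p_1 = [3/4, 1/4]  (j = 0..1)
p_2 = [1/2, 7/16, 1/16]  (j = 0..2)
p_3 = [1/2, 5/16, 11/64, 1/64]  (j = 0..3)
p_4 = [1/4, 1/2, 3/16, 15/256, 1/256]  (j = 0..4)
p_5 = [0, 5/8, 17/64, 23/256, 19/1024, 1/1024]  (j = 0..5)
E[N_5] = Σ j·p_5(j) = 1541/1024;  E[N_5²] = Σ j²·p_5(j) = 2885/1024
Var[N_5] = 2885/1024 − (1541/1024)² = 579559/1048576

579559/1048576


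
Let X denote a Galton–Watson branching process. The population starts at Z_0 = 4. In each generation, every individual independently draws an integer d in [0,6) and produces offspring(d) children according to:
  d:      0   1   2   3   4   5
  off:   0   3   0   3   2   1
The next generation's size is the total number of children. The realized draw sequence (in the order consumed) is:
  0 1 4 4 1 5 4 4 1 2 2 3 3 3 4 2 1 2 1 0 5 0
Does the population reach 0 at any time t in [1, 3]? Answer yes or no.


gen 0: Z_0=4, draws=[0, 1, 4, 4], offspring=[0, 3, 2, 2], Z_1=7
gen 1: Z_1=7, draws=[1, 5, 4, 4, 1, 2, 2], offspring=[3, 1, 2, 2, 3, 0, 0], Z_2=11
gen 2: Z_2=11, draws=[3, 3, 3, 4, 2, 1, 2, 1, 0, 5, 0], offspring=[3, 3, 3, 2, 0, 3, 0, 3, 0, 1, 0], Z_3=18

no


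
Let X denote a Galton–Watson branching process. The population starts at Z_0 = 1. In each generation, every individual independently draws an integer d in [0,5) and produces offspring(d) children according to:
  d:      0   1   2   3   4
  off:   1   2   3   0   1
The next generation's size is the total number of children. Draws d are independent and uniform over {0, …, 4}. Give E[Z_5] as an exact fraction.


16807/3125

Outcome values over d=0..4: [1, 2, 3, 0, 1]
Σy = 7, Σy² = 15, M = 5
μ = 7/5 = 7/5,  σ² = 15/5 − (7/5)² = 26/25
E[Z_0] = 1
E[Z_1] = 7/5·E[Z_0] = 7/5
E[Z_2] = 7/5·E[Z_1] = 49/25
E[Z_3] = 7/5·E[Z_2] = 343/125
E[Z_4] = 7/5·E[Z_3] = 2401/625
E[Z_5] = 7/5·E[Z_4] = 16807/3125


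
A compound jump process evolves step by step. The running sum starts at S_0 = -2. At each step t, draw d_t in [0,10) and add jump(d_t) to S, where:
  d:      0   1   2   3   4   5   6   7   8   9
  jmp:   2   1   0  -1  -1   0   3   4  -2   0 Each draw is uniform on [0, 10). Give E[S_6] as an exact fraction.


8/5

Outcome values over d=0..9: [2, 1, 0, -1, -1, 0, 3, 4, -2, 0]
Σy = 6, Σy² = 36, M = 10
μ = 6/10 = 3/5,  σ² = 36/10 − (3/5)² = 81/25
E[S_6] = -2 + 6·(3/5) = 8/5


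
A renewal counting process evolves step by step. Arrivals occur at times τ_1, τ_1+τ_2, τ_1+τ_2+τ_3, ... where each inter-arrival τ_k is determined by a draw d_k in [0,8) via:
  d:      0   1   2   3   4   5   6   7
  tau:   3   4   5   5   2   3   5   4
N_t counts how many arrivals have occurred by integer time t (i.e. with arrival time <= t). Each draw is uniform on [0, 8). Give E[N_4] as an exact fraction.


Inter-arrival values over d=0..7: [3, 4, 5, 5, 2, 3, 5, 4]
Each d has probability 1/8, so the pmf of τ is: f(2) = 1/8, f(3) = 1/4, f(4) = 1/4, f(5) = 3/8
Renewal equation for m(n) = E[N_n]: condition on τ_1 = k (if k <= n, one arrival plus a fresh copy on the remaining n−k steps): m(n) = F(n) + Σ_{k<=n} f(k)·m(n−k), where F(n) = P(τ <= n) and m(0) = 0
m(1) = F(1) = 0
m(2) = F(2) = 1/8
m(3) = F(3) = 3/8
m(4) = F(4) + f(2)·m(2) = 5/8 + 1/8·1/8 = 41/64
E[N_4] = m(4) = 41/64

41/64


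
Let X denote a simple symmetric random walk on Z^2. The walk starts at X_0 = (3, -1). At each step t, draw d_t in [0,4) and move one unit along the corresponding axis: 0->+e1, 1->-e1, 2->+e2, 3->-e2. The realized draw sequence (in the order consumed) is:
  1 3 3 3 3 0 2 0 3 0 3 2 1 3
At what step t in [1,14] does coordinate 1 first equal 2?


1

t=0: X=(3, -1), d=1 → -e1, X_1=(2, -1)
t=1: X=(2, -1), d=3 → -e2, X_2=(2, -2)
t=2: X=(2, -2), d=3 → -e2, X_3=(2, -3)
t=3: X=(2, -3), d=3 → -e2, X_4=(2, -4)
t=4: X=(2, -4), d=3 → -e2, X_5=(2, -5)
t=5: X=(2, -5), d=0 → +e1, X_6=(3, -5)
t=6: X=(3, -5), d=2 → +e2, X_7=(3, -4)
t=7: X=(3, -4), d=0 → +e1, X_8=(4, -4)
t=8: X=(4, -4), d=3 → -e2, X_9=(4, -5)
t=9: X=(4, -5), d=0 → +e1, X_10=(5, -5)
t=10: X=(5, -5), d=3 → -e2, X_11=(5, -6)
t=11: X=(5, -6), d=2 → +e2, X_12=(5, -5)
t=12: X=(5, -5), d=1 → -e1, X_13=(4, -5)
t=13: X=(4, -5), d=3 → -e2, X_14=(4, -6)
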